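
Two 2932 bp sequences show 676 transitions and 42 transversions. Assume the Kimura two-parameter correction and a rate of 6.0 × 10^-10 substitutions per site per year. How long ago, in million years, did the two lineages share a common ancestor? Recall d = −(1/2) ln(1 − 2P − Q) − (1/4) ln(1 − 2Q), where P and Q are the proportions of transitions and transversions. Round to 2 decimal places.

P = 676/2932 ≈ 0.230559 and Q = 42/2932 ≈ 0.014325.
Under the Kimura two-parameter model, d = −½ ln(1 − 2P − Q) − ¼ ln(1 − 2Q).
1 − 2P − Q = 0.524557, giving −½ ln(0.524557) = 0.322601.
1 − 2Q = 0.97135, giving −¼ ln(0.97135) = 0.007267.
d = 0.322601 + 0.007267 = 0.329868.
Under a molecular clock d = 2μt, so t = d/(2μ) = 0.329868 / (2 × 6.0 × 10^-10) = 274.89 million years.

274.89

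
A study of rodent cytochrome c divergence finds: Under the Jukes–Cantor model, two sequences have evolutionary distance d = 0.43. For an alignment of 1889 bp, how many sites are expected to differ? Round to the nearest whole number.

Invert JC69: p = (3/4)(1 − e^(−4d/3)) = 0.75 × (1 − e^(-0.573333)) = 0.75 × (1 − 0.563644) = 0.327267.
Expected differing sites = pL ≈ 0.327267 × 1889 = 618.207363 ≈ 618.

618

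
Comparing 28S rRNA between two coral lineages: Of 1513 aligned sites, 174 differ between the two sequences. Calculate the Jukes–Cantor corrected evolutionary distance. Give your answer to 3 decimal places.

0.125

p = 174/1513 ≈ 0.115003.
d = −(3/4) ln(1 − 4p/3) = −0.75 ln(1 − 0.153337) = −0.75 ln(0.846663)
  = −0.75 × (-0.166453) = 0.124840 substitutions/site.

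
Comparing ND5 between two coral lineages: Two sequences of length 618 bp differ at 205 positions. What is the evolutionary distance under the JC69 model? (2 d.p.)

p = 205/618 ≈ 0.331715.
d = −(3/4) ln(1 − 4p/3) = −0.75 ln(1 − 0.442287) = −0.75 ln(0.557713)
  = −0.75 × (-0.583911) = 0.437933 substitutions/site.

0.44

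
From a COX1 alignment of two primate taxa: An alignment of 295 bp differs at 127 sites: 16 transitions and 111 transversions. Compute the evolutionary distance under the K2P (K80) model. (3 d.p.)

P = 16/295 ≈ 0.054237 and Q = 111/295 ≈ 0.376271.
Under the Kimura two-parameter model, d = −½ ln(1 − 2P − Q) − ¼ ln(1 − 2Q).
1 − 2P − Q = 0.515255, giving −½ ln(0.515255) = 0.331547.
1 − 2Q = 0.247458, giving −¼ ln(0.247458) = 0.349129.
d = 0.331547 + 0.349129 = 0.680676.

0.681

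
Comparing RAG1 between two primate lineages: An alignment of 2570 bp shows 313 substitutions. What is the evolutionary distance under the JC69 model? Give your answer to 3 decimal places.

0.133

p = 313/2570 ≈ 0.12179.
d = −(3/4) ln(1 − 4p/3) = −0.75 ln(1 − 0.162387) = −0.75 ln(0.837613)
  = −0.75 × (-0.177199) = 0.132899 substitutions/site.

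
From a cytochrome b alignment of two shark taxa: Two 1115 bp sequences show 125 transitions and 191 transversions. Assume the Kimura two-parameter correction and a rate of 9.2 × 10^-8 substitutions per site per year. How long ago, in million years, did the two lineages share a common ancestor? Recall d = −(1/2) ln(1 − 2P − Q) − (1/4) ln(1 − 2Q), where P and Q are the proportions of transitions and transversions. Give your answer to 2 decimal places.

1.94

P = 125/1115 ≈ 0.112108 and Q = 191/1115 ≈ 0.1713.
Under the Kimura two-parameter model, d = −½ ln(1 − 2P − Q) − ¼ ln(1 − 2Q).
1 − 2P − Q = 0.604484, giving −½ ln(0.604484) = 0.251690.
1 − 2Q = 0.6574, giving −¼ ln(0.6574) = 0.104866.
d = 0.251690 + 0.104866 = 0.356556.
Under a molecular clock d = 2μt, so t = d/(2μ) = 0.356556 / (2 × 9.2 × 10^-8) = 1.94 million years.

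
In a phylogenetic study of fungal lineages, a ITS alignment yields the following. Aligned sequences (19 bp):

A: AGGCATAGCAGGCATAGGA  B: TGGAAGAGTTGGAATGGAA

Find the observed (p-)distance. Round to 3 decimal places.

The sequences differ at 8 of 19 positions (sites 1, 4, 6, 9, 10, 13, 16, 18).
p = 8/19 = 0.421052… ≈ 0.421 (to 3 d.p.).

0.421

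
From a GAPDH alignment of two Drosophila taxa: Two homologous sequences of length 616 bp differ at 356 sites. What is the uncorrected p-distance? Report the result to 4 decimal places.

p = 356/616 = 0.577922… ≈ 0.5779 (to 4 d.p.).

0.5779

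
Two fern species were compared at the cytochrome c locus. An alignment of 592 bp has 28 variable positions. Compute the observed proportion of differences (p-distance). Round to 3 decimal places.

0.047

p = 28/592 = 0.047297… ≈ 0.047 (to 3 d.p.).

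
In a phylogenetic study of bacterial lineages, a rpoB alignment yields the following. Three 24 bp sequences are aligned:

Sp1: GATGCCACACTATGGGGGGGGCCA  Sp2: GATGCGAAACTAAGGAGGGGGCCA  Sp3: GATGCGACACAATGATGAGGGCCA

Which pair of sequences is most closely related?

Sp1–Sp2: 4/24 differ, p = 0.167, d = 0.188.
Sp1–Sp3: 5/24 differ, p = 0.208, d = 0.244.
Sp2–Sp3: 6/24 differ, p = 0.250, d = 0.304.
The smallest distance is between Sp1 and Sp2.

Sp1 and Sp2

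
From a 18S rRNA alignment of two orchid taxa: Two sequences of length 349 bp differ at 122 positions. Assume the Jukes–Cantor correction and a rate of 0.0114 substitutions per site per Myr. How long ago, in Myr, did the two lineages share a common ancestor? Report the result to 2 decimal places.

p = 122/349 ≈ 0.34957.
d = −(3/4) ln(1 − 4p/3) = −0.75 ln(1 − 0.466093) = −0.75 ln(0.533907)
  = −0.75 × (-0.627534) = 0.470651 substitutions/site.
Under a molecular clock d = 2μt, so t = d/(2μ) = 0.470651 / (2 × 0.0114) = 20.64 Myr.

20.64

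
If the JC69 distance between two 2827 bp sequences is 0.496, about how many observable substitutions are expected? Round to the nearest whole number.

1026

Invert JC69: p = (3/4)(1 − e^(−4d/3)) = 0.75 × (1 − e^(-0.661333)) = 0.75 × (1 − 0.516163) = 0.362878.
Expected differing sites = pL ≈ 0.362878 × 2827 = 1025.856106 ≈ 1026.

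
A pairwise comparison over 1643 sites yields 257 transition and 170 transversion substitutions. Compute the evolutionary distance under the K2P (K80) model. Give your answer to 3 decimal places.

P = 257/1643 ≈ 0.156421 and Q = 170/1643 ≈ 0.103469.
Under the Kimura two-parameter model, d = −½ ln(1 − 2P − Q) − ¼ ln(1 − 2Q).
1 − 2P − Q = 0.583689, giving −½ ln(0.583689) = 0.269193.
1 − 2Q = 0.793062, giving −¼ ln(0.793062) = 0.057963.
d = 0.269193 + 0.057963 = 0.327156.

0.327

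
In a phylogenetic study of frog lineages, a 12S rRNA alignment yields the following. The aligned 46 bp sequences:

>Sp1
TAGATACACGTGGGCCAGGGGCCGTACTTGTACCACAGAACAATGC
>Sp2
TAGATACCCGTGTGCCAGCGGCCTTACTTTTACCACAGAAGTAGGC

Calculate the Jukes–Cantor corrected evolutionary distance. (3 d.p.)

0.198

The sequences differ at 8 of 46 sites (8, 13, 19, 24, 30, 41, 42, 44), so p = 8/46 ≈ 0.173913.
d = −(3/4) ln(1 − 4p/3) = −0.75 ln(1 − 0.231884) = −0.75 ln(0.768116)
  = −0.75 × (-0.263815) = 0.197861 substitutions/site.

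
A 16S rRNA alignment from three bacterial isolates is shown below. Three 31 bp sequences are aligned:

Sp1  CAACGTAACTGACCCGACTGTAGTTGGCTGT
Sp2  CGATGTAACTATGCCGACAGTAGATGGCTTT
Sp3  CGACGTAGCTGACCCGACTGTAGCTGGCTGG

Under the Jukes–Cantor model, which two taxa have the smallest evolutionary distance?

Sp1 and Sp3

Sp1–Sp2: 8/31 differ, p = 0.258, d = 0.316.
Sp1–Sp3: 4/31 differ, p = 0.129, d = 0.142.
Sp2–Sp3: 9/31 differ, p = 0.290, d = 0.367.
The smallest distance is between Sp1 and Sp3.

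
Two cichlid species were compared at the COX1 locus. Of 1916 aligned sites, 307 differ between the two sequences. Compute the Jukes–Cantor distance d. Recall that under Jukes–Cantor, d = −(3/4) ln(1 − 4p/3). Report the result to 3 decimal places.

0.180

p = 307/1916 ≈ 0.16023.
d = −(3/4) ln(1 − 4p/3) = −0.75 ln(1 − 0.21364) = −0.75 ln(0.78636)
  = −0.75 × (-0.240341) = 0.180256 substitutions/site.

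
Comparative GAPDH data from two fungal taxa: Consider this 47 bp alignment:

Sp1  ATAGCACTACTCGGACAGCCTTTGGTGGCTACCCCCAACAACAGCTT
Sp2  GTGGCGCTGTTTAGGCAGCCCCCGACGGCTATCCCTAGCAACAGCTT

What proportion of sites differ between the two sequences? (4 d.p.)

The sequences differ at 16 of 47 positions.
p = 16/47 = 0.340425… ≈ 0.3404 (to 4 d.p.).

0.3404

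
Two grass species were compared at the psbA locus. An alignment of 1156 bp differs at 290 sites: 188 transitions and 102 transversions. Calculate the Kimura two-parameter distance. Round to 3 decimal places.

P = 188/1156 ≈ 0.16263 and Q = 102/1156 ≈ 0.088235.
Under the Kimura two-parameter model, d = −½ ln(1 − 2P − Q) − ¼ ln(1 − 2Q).
1 − 2P − Q = 0.586505, giving −½ ln(0.586505) = 0.266787.
1 − 2Q = 0.82353, giving −¼ ln(0.82353) = 0.048539.
d = 0.266787 + 0.048539 = 0.315326.

0.315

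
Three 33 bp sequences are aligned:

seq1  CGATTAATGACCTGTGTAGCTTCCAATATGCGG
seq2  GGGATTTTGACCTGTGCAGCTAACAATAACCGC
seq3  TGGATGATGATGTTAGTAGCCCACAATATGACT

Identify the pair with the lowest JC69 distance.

seq1 and seq2

seq1–seq2: 11/33 differ, p = 0.333, d = 0.441.
seq1–seq3: 14/33 differ, p = 0.424, d = 0.625.
seq2–seq3: 15/33 differ, p = 0.455, d = 0.699.
The smallest distance is between seq1 and seq2.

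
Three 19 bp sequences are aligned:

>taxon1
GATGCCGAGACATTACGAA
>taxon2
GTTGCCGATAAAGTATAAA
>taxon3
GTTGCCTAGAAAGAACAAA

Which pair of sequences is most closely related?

taxon1–taxon2: 6/19 differ, p = 0.316, d = 0.410.
taxon1–taxon3: 6/19 differ, p = 0.316, d = 0.410.
taxon2–taxon3: 4/19 differ, p = 0.211, d = 0.247.
The smallest distance is between taxon2 and taxon3.

taxon2 and taxon3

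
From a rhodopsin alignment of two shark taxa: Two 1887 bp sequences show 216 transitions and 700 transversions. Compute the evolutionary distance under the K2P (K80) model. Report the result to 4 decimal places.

P = 216/1887 ≈ 0.114467 and Q = 700/1887 ≈ 0.370959.
Under the Kimura two-parameter model, d = −½ ln(1 − 2P − Q) − ¼ ln(1 − 2Q).
1 − 2P − Q = 0.400107, giving −½ ln(0.400107) = 0.458012.
1 − 2Q = 0.258082, giving −¼ ln(0.258082) = 0.338619.
d = 0.458012 + 0.338619 = 0.796631.

0.7966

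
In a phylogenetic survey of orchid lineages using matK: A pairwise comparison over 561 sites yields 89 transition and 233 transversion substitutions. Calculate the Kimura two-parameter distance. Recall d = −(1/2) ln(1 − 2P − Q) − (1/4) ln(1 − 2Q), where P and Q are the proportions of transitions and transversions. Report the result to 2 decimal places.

1.10

P = 89/561 ≈ 0.158645 and Q = 233/561 ≈ 0.41533.
Under the Kimura two-parameter model, d = −½ ln(1 − 2P − Q) − ¼ ln(1 − 2Q).
1 − 2P − Q = 0.26738, giving −½ ln(0.26738) = 0.659542.
1 − 2Q = 0.16934, giving −¼ ln(0.16934) = 0.443962.
d = 0.659542 + 0.443962 = 1.103504.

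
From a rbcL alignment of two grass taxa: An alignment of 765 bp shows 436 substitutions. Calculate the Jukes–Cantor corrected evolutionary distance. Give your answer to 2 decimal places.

1.07

p = 436/765 ≈ 0.569935.
d = −(3/4) ln(1 − 4p/3) = −0.75 ln(1 − 0.759913) = −0.75 ln(0.240087)
  = −0.75 × (-1.426754) = 1.070066 substitutions/site.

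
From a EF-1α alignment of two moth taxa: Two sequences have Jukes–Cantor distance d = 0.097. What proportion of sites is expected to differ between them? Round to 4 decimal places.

p = (3/4)(1 − e^(−4d/3)) = 0.75 × (1 − e^(-0.129333)) = 0.75 × (1 − 0.878681) = 0.090989.

0.0910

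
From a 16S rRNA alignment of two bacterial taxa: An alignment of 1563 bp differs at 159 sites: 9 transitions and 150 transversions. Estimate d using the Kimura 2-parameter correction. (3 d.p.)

0.110

P = 9/1563 ≈ 0.005758 and Q = 150/1563 ≈ 0.095969.
Under the Kimura two-parameter model, d = −½ ln(1 − 2P − Q) − ¼ ln(1 − 2Q).
1 − 2P − Q = 0.892515, giving −½ ln(0.892515) = 0.056856.
1 − 2Q = 0.808062, giving −¼ ln(0.808062) = 0.053279.
d = 0.056856 + 0.053279 = 0.110135.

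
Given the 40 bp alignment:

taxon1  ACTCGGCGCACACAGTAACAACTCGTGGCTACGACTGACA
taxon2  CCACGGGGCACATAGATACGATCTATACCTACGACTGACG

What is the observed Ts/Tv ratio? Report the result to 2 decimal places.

Transitions are A↔G and C↔T; transversions are all other mismatches.
Transitions: 8. Transversions: 6.
R = 8/6 = 1.333333… ≈ 1.33 (to 2 d.p.).

1.33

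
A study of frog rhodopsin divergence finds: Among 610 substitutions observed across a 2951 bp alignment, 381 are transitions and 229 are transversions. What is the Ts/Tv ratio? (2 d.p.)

1.66

R = 381/229 = 1.663755… ≈ 1.66 (to 2 d.p.).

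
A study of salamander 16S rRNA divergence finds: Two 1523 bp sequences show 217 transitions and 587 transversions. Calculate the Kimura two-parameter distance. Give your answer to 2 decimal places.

0.92

P = 217/1523 ≈ 0.142482 and Q = 587/1523 ≈ 0.385424.
Under the Kimura two-parameter model, d = −½ ln(1 − 2P − Q) − ¼ ln(1 − 2Q).
1 − 2P − Q = 0.329612, giving −½ ln(0.329612) = 0.554920.
1 − 2Q = 0.229152, giving −¼ ln(0.229152) = 0.368342.
d = 0.554920 + 0.368342 = 0.923262.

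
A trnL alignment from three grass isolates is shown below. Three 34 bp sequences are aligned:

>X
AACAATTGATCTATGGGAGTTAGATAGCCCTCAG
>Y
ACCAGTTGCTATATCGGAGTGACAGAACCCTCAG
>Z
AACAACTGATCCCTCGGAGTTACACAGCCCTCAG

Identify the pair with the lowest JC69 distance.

X and Z

X–Y: 9/34 differ, p = 0.265, d = 0.326.
X–Z: 6/34 differ, p = 0.176, d = 0.201.
Y–Z: 10/34 differ, p = 0.294, d = 0.373.
The smallest distance is between X and Z.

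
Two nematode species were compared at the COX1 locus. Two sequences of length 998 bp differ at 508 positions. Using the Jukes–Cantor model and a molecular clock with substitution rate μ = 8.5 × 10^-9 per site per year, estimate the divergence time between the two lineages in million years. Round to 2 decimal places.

p = 508/998 ≈ 0.509018.
d = −(3/4) ln(1 − 4p/3) = −0.75 ln(1 − 0.678691) = −0.75 ln(0.321309)
  = −0.75 × (-1.135352) = 0.851514 substitutions/site.
Under a molecular clock d = 2μt, so t = d/(2μ) = 0.851514 / (2 × 8.5 × 10^-9) = 50.09 million years.

50.09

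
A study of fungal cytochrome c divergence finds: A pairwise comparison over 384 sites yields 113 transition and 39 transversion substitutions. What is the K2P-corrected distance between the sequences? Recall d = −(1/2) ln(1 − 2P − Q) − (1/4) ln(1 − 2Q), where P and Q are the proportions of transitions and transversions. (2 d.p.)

P = 113/384 ≈ 0.294271 and Q = 39/384 ≈ 0.101563.
Under the Kimura two-parameter model, d = −½ ln(1 − 2P − Q) − ¼ ln(1 − 2Q).
1 − 2P − Q = 0.309895, giving −½ ln(0.309895) = 0.585761.
1 − 2Q = 0.796874, giving −¼ ln(0.796874) = 0.056765.
d = 0.585761 + 0.056765 = 0.642526.

0.64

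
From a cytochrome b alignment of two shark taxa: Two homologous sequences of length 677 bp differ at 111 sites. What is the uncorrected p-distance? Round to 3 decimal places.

p = 111/677 = 0.163958… ≈ 0.164 (to 3 d.p.).

0.164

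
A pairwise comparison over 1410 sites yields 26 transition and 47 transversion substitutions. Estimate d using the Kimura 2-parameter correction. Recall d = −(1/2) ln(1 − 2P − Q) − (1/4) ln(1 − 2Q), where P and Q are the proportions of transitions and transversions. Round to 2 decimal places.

P = 26/1410 ≈ 0.01844 and Q = 47/1410 ≈ 0.033333.
Under the Kimura two-parameter model, d = −½ ln(1 − 2P − Q) − ¼ ln(1 − 2Q).
1 − 2P − Q = 0.929787, giving −½ ln(0.929787) = 0.036400.
1 − 2Q = 0.933334, giving −¼ ln(0.933334) = 0.017248.
d = 0.036400 + 0.017248 = 0.053648.

0.05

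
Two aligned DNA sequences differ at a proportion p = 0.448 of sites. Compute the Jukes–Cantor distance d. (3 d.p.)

d = −(3/4) ln(1 − 4p/3) = −0.75 ln(1 − 0.597333) = −0.75 ln(0.402667)
  = −0.75 × (-0.909645) = 0.682234 substitutions/site.

0.682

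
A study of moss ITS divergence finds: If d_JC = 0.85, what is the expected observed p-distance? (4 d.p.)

p = (3/4)(1 − e^(−4d/3)) = 0.75 × (1 − e^(-1.133333)) = 0.75 × (1 − 0.321958) = 0.508532.

0.5085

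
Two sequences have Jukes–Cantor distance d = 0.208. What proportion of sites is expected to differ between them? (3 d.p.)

p = (3/4)(1 − e^(−4d/3)) = 0.75 × (1 − e^(-0.277333)) = 0.75 × (1 − 0.757802) = 0.181649.

0.182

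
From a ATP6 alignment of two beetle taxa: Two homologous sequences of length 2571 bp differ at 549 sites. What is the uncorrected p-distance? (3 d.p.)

p = 549/2571 = 0.213535… ≈ 0.214 (to 3 d.p.).

0.214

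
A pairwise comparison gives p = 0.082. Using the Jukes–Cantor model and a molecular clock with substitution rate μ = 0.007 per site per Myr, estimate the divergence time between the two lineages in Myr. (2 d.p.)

d = −(3/4) ln(1 − 4p/3) = −0.75 ln(1 − 0.109333) = −0.75 ln(0.890667)
  = −0.75 × (-0.115785) = 0.086839 substitutions/site.
Under a molecular clock d = 2μt, so t = d/(2μ) = 0.086839 / (2 × 0.007) = 6.20 Myr.

6.20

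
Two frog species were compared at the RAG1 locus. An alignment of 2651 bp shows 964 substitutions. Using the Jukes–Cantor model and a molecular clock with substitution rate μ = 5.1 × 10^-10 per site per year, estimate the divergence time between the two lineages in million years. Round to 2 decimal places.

p = 964/2651 ≈ 0.363636.
d = −(3/4) ln(1 − 4p/3) = −0.75 ln(1 − 0.484848) = −0.75 ln(0.515152)
  = −0.75 × (-0.663293) = 0.497470 substitutions/site.
Under a molecular clock d = 2μt, so t = d/(2μ) = 0.497470 / (2 × 5.1 × 10^-10) = 487.72 million years.

487.72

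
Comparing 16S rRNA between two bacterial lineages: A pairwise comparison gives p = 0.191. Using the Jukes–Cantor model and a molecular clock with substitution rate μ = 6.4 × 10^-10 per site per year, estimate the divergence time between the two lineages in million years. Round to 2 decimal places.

172.22

d = −(3/4) ln(1 − 4p/3) = −0.75 ln(1 − 0.254667) = −0.75 ln(0.745333)
  = −0.75 × (-0.293924) = 0.220443 substitutions/site.
Under a molecular clock d = 2μt, so t = d/(2μ) = 0.220443 / (2 × 6.4 × 10^-10) = 172.22 million years.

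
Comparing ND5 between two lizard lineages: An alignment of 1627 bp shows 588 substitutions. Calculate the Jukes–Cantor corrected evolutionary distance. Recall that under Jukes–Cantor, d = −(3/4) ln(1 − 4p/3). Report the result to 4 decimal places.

p = 588/1627 ≈ 0.361401.
d = −(3/4) ln(1 − 4p/3) = −0.75 ln(1 − 0.481868) = −0.75 ln(0.518132)
  = −0.75 × (-0.657525) = 0.493144 substitutions/site.

0.4931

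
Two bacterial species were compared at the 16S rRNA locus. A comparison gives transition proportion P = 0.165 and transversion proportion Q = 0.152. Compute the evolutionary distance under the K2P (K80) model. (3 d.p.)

0.419

Under the Kimura two-parameter model, d = −½ ln(1 − 2P − Q) − ¼ ln(1 − 2Q).
1 − 2P − Q = 0.518, giving −½ ln(0.518) = 0.328890.
1 − 2Q = 0.696, giving −¼ ln(0.696) = 0.090601.
d = 0.328890 + 0.090601 = 0.419491.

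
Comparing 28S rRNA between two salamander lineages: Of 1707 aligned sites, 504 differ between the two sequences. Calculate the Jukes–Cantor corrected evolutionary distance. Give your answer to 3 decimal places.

0.375

p = 504/1707 ≈ 0.295255.
d = −(3/4) ln(1 − 4p/3) = −0.75 ln(1 − 0.393673) = −0.75 ln(0.606327)
  = −0.75 × (-0.500336) = 0.375252 substitutions/site.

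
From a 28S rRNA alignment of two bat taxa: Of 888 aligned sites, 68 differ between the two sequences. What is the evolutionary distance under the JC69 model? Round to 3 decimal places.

p = 68/888 ≈ 0.076577.
d = −(3/4) ln(1 − 4p/3) = −0.75 ln(1 − 0.102103) = −0.75 ln(0.897897)
  = −0.75 × (-0.107700) = 0.080775 substitutions/site.

0.081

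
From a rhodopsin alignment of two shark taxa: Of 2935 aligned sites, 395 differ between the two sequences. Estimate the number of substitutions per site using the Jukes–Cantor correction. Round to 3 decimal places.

0.148

p = 395/2935 ≈ 0.134583.
d = −(3/4) ln(1 − 4p/3) = −0.75 ln(1 − 0.179444) = −0.75 ln(0.820556)
  = −0.75 × (-0.197773) = 0.148330 substitutions/site.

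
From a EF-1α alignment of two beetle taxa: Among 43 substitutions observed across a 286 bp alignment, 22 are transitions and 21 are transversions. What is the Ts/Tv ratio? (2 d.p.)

R = 22/21 = 1.047619… ≈ 1.05 (to 2 d.p.).

1.05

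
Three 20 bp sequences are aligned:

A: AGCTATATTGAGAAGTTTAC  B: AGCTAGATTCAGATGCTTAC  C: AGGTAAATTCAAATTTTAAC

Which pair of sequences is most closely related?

A and B

A–B: 4/20 differ, p = 0.200, d = 0.233.
A–C: 7/20 differ, p = 0.350, d = 0.471.
B–C: 6/20 differ, p = 0.300, d = 0.383.
The smallest distance is between A and B.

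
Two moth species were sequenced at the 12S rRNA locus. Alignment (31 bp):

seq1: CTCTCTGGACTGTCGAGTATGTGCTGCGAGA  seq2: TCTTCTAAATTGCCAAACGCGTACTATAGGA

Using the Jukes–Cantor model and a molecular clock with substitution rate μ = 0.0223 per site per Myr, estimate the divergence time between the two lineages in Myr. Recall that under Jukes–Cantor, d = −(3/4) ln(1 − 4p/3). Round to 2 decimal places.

22.09

The sequences differ at 17 of 31 sites, so p = 17/31 ≈ 0.548387.
d = −(3/4) ln(1 − 4p/3) = −0.75 ln(1 − 0.731183) = −0.75 ln(0.268817)
  = −0.75 × (-1.313724) = 0.985293 substitutions/site.
Under a molecular clock d = 2μt, so t = d/(2μ) = 0.985293 / (2 × 0.0223) = 22.09 Myr.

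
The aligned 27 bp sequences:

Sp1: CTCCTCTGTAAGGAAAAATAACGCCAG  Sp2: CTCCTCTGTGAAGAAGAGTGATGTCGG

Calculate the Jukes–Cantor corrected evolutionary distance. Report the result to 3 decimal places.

0.377

The sequences differ at 8 of 27 sites (10, 12, 16, 18, 20, 22, 24, 26), so p = 8/27 ≈ 0.296296.
d = −(3/4) ln(1 − 4p/3) = −0.75 ln(1 − 0.395061) = −0.75 ln(0.604939)
  = −0.75 × (-0.502628) = 0.376971 substitutions/site.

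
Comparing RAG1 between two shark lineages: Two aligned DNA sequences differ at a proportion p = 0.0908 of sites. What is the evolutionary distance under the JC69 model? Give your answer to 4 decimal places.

d = −(3/4) ln(1 − 4p/3) = −0.75 ln(1 − 0.121067) = −0.75 ln(0.878933)
  = −0.75 × (-0.129047) = 0.096785 substitutions/site.

0.0968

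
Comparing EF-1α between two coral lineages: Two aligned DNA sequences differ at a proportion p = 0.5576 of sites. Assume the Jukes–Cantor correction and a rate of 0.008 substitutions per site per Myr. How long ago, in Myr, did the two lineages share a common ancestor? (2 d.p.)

d = −(3/4) ln(1 − 4p/3) = −0.75 ln(1 − 0.743467) = −0.75 ln(0.256533)
  = −0.75 × (-1.360498) = 1.020374 substitutions/site.
Under a molecular clock d = 2μt, so t = d/(2μ) = 1.020374 / (2 × 0.008) = 63.77 Myr.

63.77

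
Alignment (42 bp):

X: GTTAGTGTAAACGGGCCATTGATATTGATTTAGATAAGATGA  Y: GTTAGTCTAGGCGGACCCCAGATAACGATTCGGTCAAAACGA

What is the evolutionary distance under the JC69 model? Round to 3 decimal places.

0.485

The sequences differ at 15 of 42 sites, so p = 15/42 ≈ 0.357143.
d = −(3/4) ln(1 − 4p/3) = −0.75 ln(1 − 0.476191) = −0.75 ln(0.523809)
  = −0.75 × (-0.646628) = 0.484971 substitutions/site.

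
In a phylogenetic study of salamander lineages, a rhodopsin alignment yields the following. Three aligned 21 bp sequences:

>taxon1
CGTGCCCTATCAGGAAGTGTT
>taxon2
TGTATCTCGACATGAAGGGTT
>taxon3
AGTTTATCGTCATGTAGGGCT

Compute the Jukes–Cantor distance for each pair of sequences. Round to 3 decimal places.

d(taxon1,taxon2) = 0.635, d(taxon1,taxon3) = 0.899, d(taxon2,taxon3) = 0.360

taxon1–taxon2: 9/21 sites differ → p ≈ 0.428571, d = −0.75 ln(1 − 0.571428) = 0.635472 ≈ 0.635.
taxon1–taxon3: 11/21 sites differ → p ≈ 0.52381, d = −0.75 ln(1 − 0.698413) = 0.899023 ≈ 0.899.
taxon2–taxon3: 6/21 sites differ → p ≈ 0.285714, d = −0.75 ln(1 − 0.380952) = 0.359679 ≈ 0.360.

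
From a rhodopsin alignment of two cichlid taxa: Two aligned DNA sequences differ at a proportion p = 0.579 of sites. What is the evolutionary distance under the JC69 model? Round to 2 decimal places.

d = −(3/4) ln(1 − 4p/3) = −0.75 ln(1 − 0.772) = −0.75 ln(0.228)
  = −0.75 × (-1.478410) = 1.108808 substitutions/site.

1.11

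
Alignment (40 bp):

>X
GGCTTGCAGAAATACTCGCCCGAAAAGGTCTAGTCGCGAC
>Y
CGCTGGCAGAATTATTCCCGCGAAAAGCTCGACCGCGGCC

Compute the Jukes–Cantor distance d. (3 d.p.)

The sequences differ at 14 of 40 sites, so p = 14/40 = 0.35.
d = −(3/4) ln(1 − 4p/3) = −0.75 ln(1 − 0.466667) = −0.75 ln(0.533333)
  = −0.75 × (-0.628609) = 0.471457 substitutions/site.

0.471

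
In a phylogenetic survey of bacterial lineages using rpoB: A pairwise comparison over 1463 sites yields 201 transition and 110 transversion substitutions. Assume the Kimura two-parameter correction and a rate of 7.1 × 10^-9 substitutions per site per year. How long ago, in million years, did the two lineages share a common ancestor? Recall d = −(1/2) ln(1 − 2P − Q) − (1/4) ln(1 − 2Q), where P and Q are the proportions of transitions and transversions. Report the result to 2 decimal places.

P = 201/1463 ≈ 0.137389 and Q = 110/1463 ≈ 0.075188.
Under the Kimura two-parameter model, d = −½ ln(1 − 2P − Q) − ¼ ln(1 − 2Q).
1 − 2P − Q = 0.650034, giving −½ ln(0.650034) = 0.215365.
1 − 2Q = 0.849624, giving −¼ ln(0.849624) = 0.040740.
d = 0.215365 + 0.040740 = 0.256105.
Under a molecular clock d = 2μt, so t = d/(2μ) = 0.256105 / (2 × 7.1 × 10^-9) = 18.04 million years.

18.04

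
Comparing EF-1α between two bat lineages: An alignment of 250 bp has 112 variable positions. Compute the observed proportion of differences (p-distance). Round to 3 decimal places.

p = 112/250 = 0.448.

0.448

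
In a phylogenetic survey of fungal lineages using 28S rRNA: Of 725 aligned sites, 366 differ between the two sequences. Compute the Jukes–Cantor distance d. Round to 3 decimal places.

0.839

p = 366/725 ≈ 0.504828.
d = −(3/4) ln(1 − 4p/3) = −0.75 ln(1 − 0.673104) = −0.75 ln(0.326896)
  = −0.75 × (-1.118113) = 0.838585 substitutions/site.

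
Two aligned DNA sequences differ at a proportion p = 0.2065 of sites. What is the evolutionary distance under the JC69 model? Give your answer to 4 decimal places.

0.2415

d = −(3/4) ln(1 − 4p/3) = −0.75 ln(1 − 0.275333) = −0.75 ln(0.724667)
  = −0.75 × (-0.322043) = 0.241532 substitutions/site.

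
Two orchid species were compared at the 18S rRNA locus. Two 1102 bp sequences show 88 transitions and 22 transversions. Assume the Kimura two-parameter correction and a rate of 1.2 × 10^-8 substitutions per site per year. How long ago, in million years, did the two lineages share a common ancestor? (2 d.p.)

4.55

P = 88/1102 ≈ 0.079855 and Q = 22/1102 ≈ 0.019964.
Under the Kimura two-parameter model, d = −½ ln(1 − 2P − Q) − ¼ ln(1 − 2Q).
1 − 2P − Q = 0.820326, giving −½ ln(0.820326) = 0.099027.
1 − 2Q = 0.960072, giving −¼ ln(0.960072) = 0.010187.
d = 0.099027 + 0.010187 = 0.109214.
Under a molecular clock d = 2μt, so t = d/(2μ) = 0.109214 / (2 × 1.2 × 10^-8) = 4.55 million years.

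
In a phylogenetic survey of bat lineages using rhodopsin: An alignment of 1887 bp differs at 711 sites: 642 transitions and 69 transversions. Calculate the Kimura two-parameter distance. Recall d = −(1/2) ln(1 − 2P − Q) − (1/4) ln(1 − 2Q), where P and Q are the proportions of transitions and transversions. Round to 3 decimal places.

P = 642/1887 ≈ 0.340223 and Q = 69/1887 ≈ 0.036566.
Under the Kimura two-parameter model, d = −½ ln(1 − 2P − Q) − ¼ ln(1 − 2Q).
1 − 2P − Q = 0.282988, giving −½ ln(0.282988) = 0.631175.
1 − 2Q = 0.926868, giving −¼ ln(0.926868) = 0.018986.
d = 0.631175 + 0.018986 = 0.650161.

0.650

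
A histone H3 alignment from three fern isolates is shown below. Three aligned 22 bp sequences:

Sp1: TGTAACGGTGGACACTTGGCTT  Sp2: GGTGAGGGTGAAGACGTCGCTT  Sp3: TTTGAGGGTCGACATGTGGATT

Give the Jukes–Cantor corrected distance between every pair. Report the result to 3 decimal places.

d(Sp1,Sp2) = 0.414, d(Sp1,Sp3) = 0.414, d(Sp2,Sp3) = 0.497

Sp1–Sp2: 7/22 sites differ → p ≈ 0.318182, d = −0.75 ln(1 − 0.424243) = 0.414052 ≈ 0.414.
Sp1–Sp3: 7/22 sites differ → p ≈ 0.318182, d = −0.75 ln(1 − 0.424243) = 0.414052 ≈ 0.414.
Sp2–Sp3: 8/22 sites differ → p ≈ 0.363636, d = −0.75 ln(1 − 0.484848) = 0.497470 ≈ 0.497.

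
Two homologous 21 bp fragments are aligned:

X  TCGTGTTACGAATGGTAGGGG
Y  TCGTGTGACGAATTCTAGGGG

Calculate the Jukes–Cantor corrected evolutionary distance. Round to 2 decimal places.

The sequences differ at 3 of 21 sites (7, 14, 15), so p = 3/21 ≈ 0.142857.
d = −(3/4) ln(1 − 4p/3) = −0.75 ln(1 − 0.190476) = −0.75 ln(0.809524)
  = −0.75 × (-0.211309) = 0.158482 substitutions/site.

0.16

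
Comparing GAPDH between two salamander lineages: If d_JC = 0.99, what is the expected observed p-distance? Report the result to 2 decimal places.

p = (3/4)(1 − e^(−4d/3)) = 0.75 × (1 − e^(-1.32)) = 0.75 × (1 − 0.267135) = 0.549649.

0.55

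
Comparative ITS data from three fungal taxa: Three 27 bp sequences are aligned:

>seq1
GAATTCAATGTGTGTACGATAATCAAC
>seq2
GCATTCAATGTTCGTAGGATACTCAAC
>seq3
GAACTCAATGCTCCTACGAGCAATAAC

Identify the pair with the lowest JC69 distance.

seq1 and seq2

seq1–seq2: 5/27 differ, p = 0.185, d = 0.213.
seq1–seq3: 9/27 differ, p = 0.333, d = 0.441.
seq2–seq3: 10/27 differ, p = 0.370, d = 0.511.
The smallest distance is between seq1 and seq2.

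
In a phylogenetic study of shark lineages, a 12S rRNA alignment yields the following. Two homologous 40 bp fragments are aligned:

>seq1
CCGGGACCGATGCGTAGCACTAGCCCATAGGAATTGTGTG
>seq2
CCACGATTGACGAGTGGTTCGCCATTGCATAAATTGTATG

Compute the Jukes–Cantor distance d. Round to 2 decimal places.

0.82

The sequences differ at 20 of 40 sites, so p = 20/40 = 0.5.
d = −(3/4) ln(1 − 4p/3) = −0.75 ln(1 − 0.666667) = −0.75 ln(0.333333)
  = −0.75 × (-1.098613) = 0.823960 substitutions/site.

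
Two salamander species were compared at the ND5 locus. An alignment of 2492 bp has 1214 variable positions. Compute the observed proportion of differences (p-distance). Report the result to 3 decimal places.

p = 1214/2492 = 0.487158… ≈ 0.487 (to 3 d.p.).

0.487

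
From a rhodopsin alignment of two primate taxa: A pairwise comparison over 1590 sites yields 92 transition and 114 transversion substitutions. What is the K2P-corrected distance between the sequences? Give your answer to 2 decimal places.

0.14

P = 92/1590 ≈ 0.057862 and Q = 114/1590 ≈ 0.071698.
Under the Kimura two-parameter model, d = −½ ln(1 − 2P − Q) − ¼ ln(1 − 2Q).
1 − 2P − Q = 0.812578, giving −½ ln(0.812578) = 0.103772.
1 − 2Q = 0.856604, giving −¼ ln(0.856604) = 0.038695.
d = 0.103772 + 0.038695 = 0.142467.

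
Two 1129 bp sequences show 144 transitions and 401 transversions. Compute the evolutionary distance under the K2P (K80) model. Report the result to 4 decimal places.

0.7809

P = 144/1129 ≈ 0.127547 and Q = 401/1129 ≈ 0.355182.
Under the Kimura two-parameter model, d = −½ ln(1 − 2P − Q) − ¼ ln(1 − 2Q).
1 − 2P − Q = 0.389724, giving −½ ln(0.389724) = 0.471158.
1 − 2Q = 0.289636, giving −¼ ln(0.289636) = 0.309783.
d = 0.471158 + 0.309783 = 0.780941.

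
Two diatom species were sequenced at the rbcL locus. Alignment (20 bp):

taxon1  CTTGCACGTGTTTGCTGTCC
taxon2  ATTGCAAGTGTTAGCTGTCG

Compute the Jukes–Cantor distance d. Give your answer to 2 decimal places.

0.23

The sequences differ at 4 of 20 sites (1, 7, 13, 20), so p = 4/20 = 0.2.
d = −(3/4) ln(1 − 4p/3) = −0.75 ln(1 − 0.266667) = −0.75 ln(0.733333)
  = −0.75 × (-0.310155) = 0.232616 substitutions/site.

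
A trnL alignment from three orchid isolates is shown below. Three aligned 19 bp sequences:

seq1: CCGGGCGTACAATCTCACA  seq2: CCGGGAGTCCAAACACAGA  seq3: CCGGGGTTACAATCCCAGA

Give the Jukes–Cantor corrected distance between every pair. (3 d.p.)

seq1–seq2: 5/19 sites differ → p ≈ 0.263158, d = −0.75 ln(1 − 0.350877) = 0.324100 ≈ 0.324.
seq1–seq3: 4/19 sites differ → p ≈ 0.210526, d = −0.75 ln(1 − 0.280701) = 0.247109 ≈ 0.247.
seq2–seq3: 5/19 sites differ → p ≈ 0.263158, d = −0.75 ln(1 − 0.350877) = 0.324100 ≈ 0.324.

d(seq1,seq2) = 0.324, d(seq1,seq3) = 0.247, d(seq2,seq3) = 0.324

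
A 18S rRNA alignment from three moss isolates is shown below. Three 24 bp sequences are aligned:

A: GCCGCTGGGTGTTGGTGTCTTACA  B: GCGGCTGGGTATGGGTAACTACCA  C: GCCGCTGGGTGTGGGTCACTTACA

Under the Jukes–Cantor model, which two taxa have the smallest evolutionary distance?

A and C

A–B: 7/24 differ, p = 0.292, d = 0.369.
A–C: 3/24 differ, p = 0.125, d = 0.137.
B–C: 5/24 differ, p = 0.208, d = 0.244.
The smallest distance is between A and C.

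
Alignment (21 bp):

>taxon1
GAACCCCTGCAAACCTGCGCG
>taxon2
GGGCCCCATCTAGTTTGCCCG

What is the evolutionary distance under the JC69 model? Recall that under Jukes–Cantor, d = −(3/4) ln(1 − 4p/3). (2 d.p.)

The sequences differ at 9 of 21 sites (2, 3, 8, 9, 11, 13, 14, 15, 19), so p = 9/21 ≈ 0.428571.
d = −(3/4) ln(1 − 4p/3) = −0.75 ln(1 − 0.571428) = −0.75 ln(0.428572)
  = −0.75 × (-0.847297) = 0.635473 substitutions/site.

0.64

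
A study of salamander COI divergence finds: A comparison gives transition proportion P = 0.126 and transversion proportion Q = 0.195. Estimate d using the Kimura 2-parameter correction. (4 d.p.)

Under the Kimura two-parameter model, d = −½ ln(1 − 2P − Q) − ¼ ln(1 − 2Q).
1 − 2P − Q = 0.553, giving −½ ln(0.553) = 0.296199.
1 − 2Q = 0.61, giving −¼ ln(0.61) = 0.123574.
d = 0.296199 + 0.123574 = 0.419773.

0.4198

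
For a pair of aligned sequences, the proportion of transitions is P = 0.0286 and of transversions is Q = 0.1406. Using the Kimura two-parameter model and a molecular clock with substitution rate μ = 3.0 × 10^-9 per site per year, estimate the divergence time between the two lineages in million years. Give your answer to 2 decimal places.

32.12

Under the Kimura two-parameter model, d = −½ ln(1 − 2P − Q) − ¼ ln(1 − 2Q).
1 − 2P − Q = 0.8022, giving −½ ln(0.8022) = 0.110199.
1 − 2Q = 0.7188, giving −¼ ln(0.7188) = 0.082543.
d = 0.110199 + 0.082543 = 0.192742.
Under a molecular clock d = 2μt, so t = d/(2μ) = 0.192742 / (2 × 3.0 × 10^-9) = 32.12 million years.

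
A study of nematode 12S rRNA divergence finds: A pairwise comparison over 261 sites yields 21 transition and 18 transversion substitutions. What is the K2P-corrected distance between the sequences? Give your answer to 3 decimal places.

0.168

P = 21/261 ≈ 0.08046 and Q = 18/261 ≈ 0.068966.
Under the Kimura two-parameter model, d = −½ ln(1 − 2P − Q) − ¼ ln(1 − 2Q).
1 − 2P − Q = 0.770114, giving −½ ln(0.770114) = 0.130608.
1 − 2Q = 0.862068, giving −¼ ln(0.862068) = 0.037105.
d = 0.130608 + 0.037105 = 0.167713.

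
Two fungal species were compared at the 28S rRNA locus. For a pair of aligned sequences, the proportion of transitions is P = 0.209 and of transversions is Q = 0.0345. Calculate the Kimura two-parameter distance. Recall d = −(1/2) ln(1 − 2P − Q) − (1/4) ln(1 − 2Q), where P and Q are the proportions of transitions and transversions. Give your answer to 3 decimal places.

0.319

Under the Kimura two-parameter model, d = −½ ln(1 − 2P − Q) − ¼ ln(1 − 2Q).
1 − 2P − Q = 0.5475, giving −½ ln(0.5475) = 0.301196.
1 − 2Q = 0.931, giving −¼ ln(0.931) = 0.017874.
d = 0.301196 + 0.017874 = 0.319070.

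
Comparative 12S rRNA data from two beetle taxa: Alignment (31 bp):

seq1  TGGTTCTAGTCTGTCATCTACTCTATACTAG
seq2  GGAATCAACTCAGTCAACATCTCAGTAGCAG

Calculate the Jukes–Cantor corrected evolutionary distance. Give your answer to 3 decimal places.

The sequences differ at 13 of 31 sites, so p = 13/31 ≈ 0.419355.
d = −(3/4) ln(1 − 4p/3) = −0.75 ln(1 − 0.55914) = −0.75 ln(0.44086)
  = −0.75 × (-0.819028) = 0.614271 substitutions/site.

0.614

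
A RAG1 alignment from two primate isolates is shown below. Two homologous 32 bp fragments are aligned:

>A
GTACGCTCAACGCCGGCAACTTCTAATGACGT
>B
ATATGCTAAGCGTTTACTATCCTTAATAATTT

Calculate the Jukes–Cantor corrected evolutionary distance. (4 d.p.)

0.8240

The sequences differ at 16 of 32 sites, so p = 16/32 = 0.5.
d = −(3/4) ln(1 − 4p/3) = −0.75 ln(1 − 0.666667) = −0.75 ln(0.333333)
  = −0.75 × (-1.098613) = 0.823960 substitutions/site.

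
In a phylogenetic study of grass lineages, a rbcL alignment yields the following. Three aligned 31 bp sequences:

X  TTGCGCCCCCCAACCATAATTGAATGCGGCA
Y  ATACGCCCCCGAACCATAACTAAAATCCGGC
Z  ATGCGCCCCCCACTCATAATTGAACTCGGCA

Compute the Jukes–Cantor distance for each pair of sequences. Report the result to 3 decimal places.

d(X,Y) = 0.422, d(X,Z) = 0.182, d(Y,Z) = 0.422

X–Y: 10/31 sites differ → p ≈ 0.322581, d = −0.75 ln(1 − 0.430108) = 0.421731 ≈ 0.422.
X–Z: 5/31 sites differ → p ≈ 0.16129, d = −0.75 ln(1 − 0.215053) = 0.181604 ≈ 0.182.
Y–Z: 10/31 sites differ → p ≈ 0.322581, d = −0.75 ln(1 − 0.430108) = 0.421731 ≈ 0.422.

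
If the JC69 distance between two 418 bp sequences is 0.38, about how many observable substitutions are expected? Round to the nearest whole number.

125

Invert JC69: p = (3/4)(1 − e^(−4d/3)) = 0.75 × (1 − e^(-0.506667)) = 0.75 × (1 − 0.602500) = 0.298125.
Expected differing sites = pL ≈ 0.298125 × 418 = 124.61625 ≈ 125.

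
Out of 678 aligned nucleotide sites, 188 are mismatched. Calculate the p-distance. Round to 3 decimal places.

p = 188/678 = 0.277286… ≈ 0.277 (to 3 d.p.).

0.277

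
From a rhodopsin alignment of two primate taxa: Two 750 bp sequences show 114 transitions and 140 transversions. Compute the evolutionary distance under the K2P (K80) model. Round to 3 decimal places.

0.454

P = 114/750 = 0.152 and Q = 140/750 ≈ 0.186667.
Under the Kimura two-parameter model, d = −½ ln(1 − 2P − Q) − ¼ ln(1 − 2Q).
1 − 2P − Q = 0.509333, giving −½ ln(0.509333) = 0.337327.
1 − 2Q = 0.626666, giving −¼ ln(0.626666) = 0.116835.
d = 0.337327 + 0.116835 = 0.454162.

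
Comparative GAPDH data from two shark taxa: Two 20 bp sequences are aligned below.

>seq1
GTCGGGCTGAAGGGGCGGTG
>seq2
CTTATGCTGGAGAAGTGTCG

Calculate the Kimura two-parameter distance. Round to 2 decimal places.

Of 20 sites, 7 differences are transitions and 3 are transversions, so P = 7/20 = 0.35 and Q = 3/20 = 0.15.
Under the Kimura two-parameter model, d = −½ ln(1 − 2P − Q) − ¼ ln(1 − 2Q).
1 − 2P − Q = 0.15, giving −½ ln(0.15) = 0.948560.
1 − 2Q = 0.7, giving −¼ ln(0.7) = 0.089169.
d = 0.948560 + 0.089169 = 1.037729.

1.04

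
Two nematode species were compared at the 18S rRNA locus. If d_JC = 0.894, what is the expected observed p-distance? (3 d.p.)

0.522

p = (3/4)(1 − e^(−4d/3)) = 0.75 × (1 − e^(-1.192)) = 0.75 × (1 − 0.303613) = 0.522290.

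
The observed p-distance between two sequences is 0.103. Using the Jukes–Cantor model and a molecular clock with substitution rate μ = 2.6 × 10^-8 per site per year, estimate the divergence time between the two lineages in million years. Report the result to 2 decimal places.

d = −(3/4) ln(1 − 4p/3) = −0.75 ln(1 − 0.137333) = −0.75 ln(0.862667)
  = −0.75 × (-0.147727) = 0.110795 substitutions/site.
Under a molecular clock d = 2μt, so t = d/(2μ) = 0.110795 / (2 × 2.6 × 10^-8) = 2.13 million years.

2.13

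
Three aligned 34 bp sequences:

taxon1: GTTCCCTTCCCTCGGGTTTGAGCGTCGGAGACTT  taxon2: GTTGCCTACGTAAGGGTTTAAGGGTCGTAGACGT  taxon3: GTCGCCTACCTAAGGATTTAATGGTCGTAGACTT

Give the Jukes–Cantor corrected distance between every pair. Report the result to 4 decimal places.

taxon1–taxon2: 10/34 sites differ → p ≈ 0.294118, d = −0.75 ln(1 − 0.392157) = 0.373379 ≈ 0.3734.
taxon1–taxon3: 11/34 sites differ → p ≈ 0.323529, d = −0.75 ln(1 − 0.431372) = 0.423397 ≈ 0.4234.
taxon2–taxon3: 5/34 sites differ → p ≈ 0.147059, d = −0.75 ln(1 − 0.196079) = 0.163691 ≈ 0.1637.

d(taxon1,taxon2) = 0.3734, d(taxon1,taxon3) = 0.4234, d(taxon2,taxon3) = 0.1637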